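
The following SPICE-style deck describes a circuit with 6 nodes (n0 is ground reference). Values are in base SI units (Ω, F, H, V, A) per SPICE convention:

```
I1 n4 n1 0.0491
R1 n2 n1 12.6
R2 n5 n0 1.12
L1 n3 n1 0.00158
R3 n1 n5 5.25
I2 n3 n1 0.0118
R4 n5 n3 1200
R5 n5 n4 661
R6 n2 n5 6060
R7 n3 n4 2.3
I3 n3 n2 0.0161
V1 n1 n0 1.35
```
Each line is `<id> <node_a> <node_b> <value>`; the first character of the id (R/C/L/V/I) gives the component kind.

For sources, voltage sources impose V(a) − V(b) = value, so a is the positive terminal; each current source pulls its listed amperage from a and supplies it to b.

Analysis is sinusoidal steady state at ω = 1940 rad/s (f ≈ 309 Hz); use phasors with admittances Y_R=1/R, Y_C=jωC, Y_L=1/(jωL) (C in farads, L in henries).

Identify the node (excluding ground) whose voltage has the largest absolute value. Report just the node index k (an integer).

2

MNA unknowns: 5 node voltages V₁..V_5 plus 1 source current (V1)
I1: z[4]−=0.0491, z[1]+=0.0491
R1: Y=0.07937+0.000j on G[2,1]
R2: Y=0.8929+0.000j on G[5,0]
L1: Y=0.000-0.3262j on G[3,1]
R3: Y=0.1905+0.000j on G[1,5]
I2: z[3]−=0.0118, z[1]+=0.0118
R4: Y=0.0008333+0.000j on G[5,3]
R5: Y=0.001513+0.000j on G[5,4]
R6: Y=0.0001650+0.000j on G[2,5]
R7: Y=0.4348+0.000j on G[3,4]
I3: z[3]−=0.0161, z[2]+=0.0161
V1: row V1−V0=1.35, i_V1 at 1,0
solve → V1=1.350+0.000j, V2=1.550-1.089e-06j, V3=1.348-0.2435j, V4=1.232-0.2426j, V5=0.2398-0.0005249j
aux → i_V1=-0.2141+0.0004686j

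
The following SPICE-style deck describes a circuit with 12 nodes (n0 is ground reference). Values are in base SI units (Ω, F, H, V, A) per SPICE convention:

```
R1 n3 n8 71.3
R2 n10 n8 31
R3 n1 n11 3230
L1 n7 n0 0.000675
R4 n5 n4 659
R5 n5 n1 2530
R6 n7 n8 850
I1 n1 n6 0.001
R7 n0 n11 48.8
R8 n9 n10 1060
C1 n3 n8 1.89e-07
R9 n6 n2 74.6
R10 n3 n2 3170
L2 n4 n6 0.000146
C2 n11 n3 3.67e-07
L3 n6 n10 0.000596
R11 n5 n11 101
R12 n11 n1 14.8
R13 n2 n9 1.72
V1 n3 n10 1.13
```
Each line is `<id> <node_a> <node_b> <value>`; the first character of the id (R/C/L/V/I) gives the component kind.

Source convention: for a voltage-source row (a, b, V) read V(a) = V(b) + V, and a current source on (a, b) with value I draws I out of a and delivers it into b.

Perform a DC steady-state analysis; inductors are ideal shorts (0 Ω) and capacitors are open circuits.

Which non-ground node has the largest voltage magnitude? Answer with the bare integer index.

3

MNA unknowns: 11 node voltages V₁..V_11 plus 4 source currents (L1, L2, L3, V1)
R1: Y=0.01403 on G[3,8]
R2: Y=0.03226 on G[10,8]
R3: Y=0.0003096 on G[1,11]
L1: row V7−V0=0, i_L1 at 7,0
R4: Y=0.001517 on G[5,4]
R5: Y=0.0003953 on G[5,1]
R6: Y=0.001176 on G[7,8]
I1: z[1]−=0.001, z[6]+=0.001
R7: Y=0.02049 on G[0,11]
R8: Y=0.0009434 on G[9,10]
C1: Y=0.000 on G[3,8]
R9: Y=0.01340 on G[6,2]
R10: Y=0.0003155 on G[3,2]
L2: row V4−V6=0, i_L2 at 4,6
C2: Y=0.000 on G[11,3]
L3: row V6−V10=0, i_L3 at 6,10
R11: Y=0.009901 on G[5,11]
R12: Y=0.06757 on G[11,1]
R13: Y=0.5814 on G[2,9]
V1: row V3−V10=1.13, i_V1 at 3,10
solve → V1=-0.04642, V2=0.2527, V3=1.358, V4=0.2284, V5=0.001000, V6=0.2284, V7=0.000, V8=0.5567, V9=0.2527, V10=0.2284, V11=-0.03196
aux → i_L1=0.0006549, i_L2=-0.0003451, i_L3=0.0009808, i_V1=-0.01159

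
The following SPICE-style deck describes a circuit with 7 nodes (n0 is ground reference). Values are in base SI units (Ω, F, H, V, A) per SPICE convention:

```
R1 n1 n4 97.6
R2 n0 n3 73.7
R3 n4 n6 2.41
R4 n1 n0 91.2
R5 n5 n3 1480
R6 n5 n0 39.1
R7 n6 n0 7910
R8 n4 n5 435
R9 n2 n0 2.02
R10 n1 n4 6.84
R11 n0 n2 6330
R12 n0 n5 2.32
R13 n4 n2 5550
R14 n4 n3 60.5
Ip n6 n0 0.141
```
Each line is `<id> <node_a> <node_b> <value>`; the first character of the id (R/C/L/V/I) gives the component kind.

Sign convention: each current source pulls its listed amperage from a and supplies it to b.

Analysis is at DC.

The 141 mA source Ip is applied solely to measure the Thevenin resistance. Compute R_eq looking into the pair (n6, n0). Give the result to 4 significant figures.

Element admittances at DC:
  Y(R1) = 0.01025 S between n1,n4
  Y(R2) = 0.01357 S between n0,n3
  Y(R3) = 0.4149 S between n4,n6
  Y(R4) = 0.01096 S between n1,n0
  Y(R5) = 0.0006757 S between n5,n3
  Y(R6) = 0.02558 S between n5,n0
  Y(R7) = 0.0001264 S between n6,n0
  Y(R8) = 0.002299 S between n4,n5
  Y(R9) = 0.4950 S between n2,n0
  Y(R10) = 0.1462 S between n1,n4
  Y(R11) = 0.0001580 S between n0,n2
  Y(R12) = 0.4310 S between n0,n5
  Y(R13) = 0.0001802 S between n4,n2
  Y(R14) = 0.01653 S between n4,n3
  Ip: injects 0.141 A into n0 (from n6)
Assemble and solve the 6×6 MNA system:
  V(n1)=-6.430  V(n2)=-0.002502  V(n3)=-3.696  V(n4)=-6.880  V(n5)=-0.03985  V(n6)=-7.218

R_eq = 51.19 Ω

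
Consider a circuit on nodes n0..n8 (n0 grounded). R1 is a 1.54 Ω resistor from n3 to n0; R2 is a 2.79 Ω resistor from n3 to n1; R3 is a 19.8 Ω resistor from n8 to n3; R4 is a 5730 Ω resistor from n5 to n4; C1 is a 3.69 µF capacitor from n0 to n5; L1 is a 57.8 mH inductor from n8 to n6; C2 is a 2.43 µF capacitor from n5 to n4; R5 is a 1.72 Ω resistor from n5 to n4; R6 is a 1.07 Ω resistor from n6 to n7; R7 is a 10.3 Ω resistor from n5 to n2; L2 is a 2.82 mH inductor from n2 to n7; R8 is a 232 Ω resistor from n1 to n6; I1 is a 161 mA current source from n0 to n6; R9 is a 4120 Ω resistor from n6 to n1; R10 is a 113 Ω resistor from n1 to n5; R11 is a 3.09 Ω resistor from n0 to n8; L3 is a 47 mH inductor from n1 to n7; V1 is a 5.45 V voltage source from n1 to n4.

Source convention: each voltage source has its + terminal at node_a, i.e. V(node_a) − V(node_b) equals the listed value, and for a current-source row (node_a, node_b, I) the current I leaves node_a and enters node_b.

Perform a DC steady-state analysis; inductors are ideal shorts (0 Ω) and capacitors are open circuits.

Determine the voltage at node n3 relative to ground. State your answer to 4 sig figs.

Element admittances at DC:
  Y(R1) = 0.6494 S between n3,n0
  Y(R2) = 0.3584 S between n3,n1
  Y(R3) = 0.05051 S between n8,n3
  Y(R4) = 0.0001745 S between n5,n4
  Y(C1) = 0.000 S between n0,n5
  L1: short n8↔n6 (DC inductor)
  Y(C2) = 0.000 S between n5,n4
  Y(R5) = 0.5814 S between n5,n4
  Y(R6) = 0.9346 S between n6,n7
  Y(R7) = 0.09709 S between n5,n2
  L2: short n2↔n7 (DC inductor)
  Y(R8) = 0.004310 S between n1,n6
  I1: injects 0.161 A into n6 (from n0)
  Y(R9) = 0.0002427 S between n6,n1
  Y(R10) = 0.008850 S between n1,n5
  Y(R11) = 0.3236 S between n0,n8
  L3: short n1↔n7 (DC inductor)
  V1: constraint V(n1)−V(n4) = 5.45
Assemble and solve the 12×12 MNA system:
  V(n1)=0.2454  V(n2)=0.2454  V(n3)=0.09751  V(n4)=-5.205  V(n5)=-4.365  V(n6)=0.3018  V(n7)=0.2454  V(n8)=0.3018
  i(L1)=-0.1080  i(L2)=-0.4476  i(L3)=0.3948  i(V1)=-0.4884

0.09751 V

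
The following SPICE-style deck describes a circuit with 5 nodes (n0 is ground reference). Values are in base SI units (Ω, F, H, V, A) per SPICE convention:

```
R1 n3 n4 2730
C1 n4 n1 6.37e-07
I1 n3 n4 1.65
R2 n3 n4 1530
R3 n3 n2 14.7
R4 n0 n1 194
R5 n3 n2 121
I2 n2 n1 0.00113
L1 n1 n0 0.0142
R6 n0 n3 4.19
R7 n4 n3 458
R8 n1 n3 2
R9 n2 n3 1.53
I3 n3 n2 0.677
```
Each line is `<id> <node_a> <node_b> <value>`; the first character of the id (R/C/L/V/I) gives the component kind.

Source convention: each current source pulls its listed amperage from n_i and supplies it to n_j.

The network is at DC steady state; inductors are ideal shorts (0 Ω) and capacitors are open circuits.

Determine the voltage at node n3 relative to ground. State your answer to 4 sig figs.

MNA unknowns: 4 node voltages V₁..V_4 plus 1 source current (L1)
R1: Y=0.0003663 on G[3,4]
C1: Y=0.000 on G[4,1]
I1: z[3]−=1.65, z[4]+=1.65
R2: Y=0.0006536 on G[3,4]
R3: Y=0.06803 on G[3,2]
R4: Y=0.005155 on G[0,1]
R5: Y=0.008264 on G[3,2]
I2: z[2]−=0.00113, z[1]+=0.00113
L1: row V1−V0=0, i_L1 at 1,0
R6: Y=0.2387 on G[0,3]
R7: Y=0.002183 on G[4,3]
R8: Y=0.5000 on G[1,3]
R9: Y=0.6536 on G[2,3]
I3: z[3]−=0.677, z[2]+=0.677
solve → V1=0.000, V2=0.9245, V3=-0.001530, V4=515.1
aux → i_L1=0.0003651

-0.001530 V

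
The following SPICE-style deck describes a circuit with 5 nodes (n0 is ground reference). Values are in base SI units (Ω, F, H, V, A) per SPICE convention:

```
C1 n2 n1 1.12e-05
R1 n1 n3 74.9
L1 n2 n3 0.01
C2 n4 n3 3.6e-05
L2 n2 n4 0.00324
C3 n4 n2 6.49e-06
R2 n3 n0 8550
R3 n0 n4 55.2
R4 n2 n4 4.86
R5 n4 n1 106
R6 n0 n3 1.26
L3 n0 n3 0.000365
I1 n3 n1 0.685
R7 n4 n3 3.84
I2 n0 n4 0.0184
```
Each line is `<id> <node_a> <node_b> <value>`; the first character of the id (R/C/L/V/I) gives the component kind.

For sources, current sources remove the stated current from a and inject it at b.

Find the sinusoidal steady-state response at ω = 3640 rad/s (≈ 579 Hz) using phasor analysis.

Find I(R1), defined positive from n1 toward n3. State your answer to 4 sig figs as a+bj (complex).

0.1213-0.1359j A

Element admittances at ω=3640 rad/s:
  Y(C1) = 0.000+0.04077j S between n2,n1
  Y(R1) = 0.01335+0.000j S between n1,n3
  Y(L1) = 0.000-0.02747j S between n2,n3
  Y(C2) = 0.000+0.1310j S between n4,n3
  Y(L2) = 0.000-0.08479j S between n2,n4
  Y(C3) = 0.000+0.02362j S between n4,n2
  Y(R2) = 0.0001170+0.000j S between n3,n0
  Y(R3) = 0.01812+0.000j S between n0,n4
  Y(R4) = 0.2058+0.000j S between n2,n4
  Y(R5) = 0.009434+0.000j S between n4,n1
  Y(R6) = 0.7937+0.000j S between n0,n3
  Y(L3) = 0.000-0.7527j S between n0,n3
  I1: injects 0.685 A into n1 (from n3)
  Y(R7) = 0.2604+0.000j S between n4,n3
  I2: injects 0.0184 A into n4 (from n0)
Assemble and solve the 4×4 MNA system:
  V(n1)=9.072-10.19j  V(n2)=3.397+1.973j  V(n3)=-0.01086-0.008838j  V(n4)=1.859-0.06377j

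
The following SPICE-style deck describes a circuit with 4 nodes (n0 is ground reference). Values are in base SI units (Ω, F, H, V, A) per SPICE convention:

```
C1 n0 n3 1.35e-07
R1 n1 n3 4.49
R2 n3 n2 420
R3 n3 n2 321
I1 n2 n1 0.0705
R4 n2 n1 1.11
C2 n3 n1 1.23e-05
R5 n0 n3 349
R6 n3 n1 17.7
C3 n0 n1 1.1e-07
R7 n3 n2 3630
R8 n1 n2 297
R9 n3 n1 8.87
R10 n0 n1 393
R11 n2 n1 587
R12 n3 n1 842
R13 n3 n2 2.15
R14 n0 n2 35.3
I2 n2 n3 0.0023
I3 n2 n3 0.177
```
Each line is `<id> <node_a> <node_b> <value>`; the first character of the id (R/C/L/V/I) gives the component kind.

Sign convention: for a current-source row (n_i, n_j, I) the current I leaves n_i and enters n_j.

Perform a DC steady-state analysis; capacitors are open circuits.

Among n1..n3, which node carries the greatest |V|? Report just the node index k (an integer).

3

Apply KCL at each of the 3 non-ground nodes and solve the resulting linear system.
Node n1: branches {R1, I1, R4, C2, R6, C3, R8, R9, R10, R11, R12} → V_1 = 0.1023
Node n2: branches {R2, R3, I1, R4, R7, R8, R11, R13, R14, I2, I3} → V_2 = -0.03299
Node n3: branches {C1, R1, R2, R3, C2, R5, R6, R7, R9, R12, R13, I2, I3} → V_3 = 0.2353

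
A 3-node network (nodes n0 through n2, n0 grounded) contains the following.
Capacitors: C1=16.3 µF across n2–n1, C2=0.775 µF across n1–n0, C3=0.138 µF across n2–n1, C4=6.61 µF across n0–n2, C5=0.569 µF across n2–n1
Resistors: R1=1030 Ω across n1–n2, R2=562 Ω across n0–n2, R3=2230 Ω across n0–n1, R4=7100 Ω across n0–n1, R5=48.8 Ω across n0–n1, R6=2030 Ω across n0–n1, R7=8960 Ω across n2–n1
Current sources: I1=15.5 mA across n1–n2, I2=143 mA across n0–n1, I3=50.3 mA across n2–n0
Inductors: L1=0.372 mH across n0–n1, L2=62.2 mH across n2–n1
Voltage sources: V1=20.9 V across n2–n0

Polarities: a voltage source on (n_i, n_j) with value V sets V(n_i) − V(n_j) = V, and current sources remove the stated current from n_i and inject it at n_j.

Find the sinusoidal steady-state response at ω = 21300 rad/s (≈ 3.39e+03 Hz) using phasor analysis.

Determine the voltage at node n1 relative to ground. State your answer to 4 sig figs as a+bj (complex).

29.82+2.087j V

Apply KCL at each of the 2 non-ground nodes and solve the resulting linear system.
Node n1: branches {C1, R1, C2, R3, R4, I1, C3, L1, I2, R5, R6, L2, R7, C5} → V_1 = 29.82+2.087j
Node n2: branches {C1, R1, R2, I1, C3, C4, L2, R7, I3, C5, V1} → V_2 = 20.90+0.000j
Source currents: i(V1)=-0.8167+0.2833j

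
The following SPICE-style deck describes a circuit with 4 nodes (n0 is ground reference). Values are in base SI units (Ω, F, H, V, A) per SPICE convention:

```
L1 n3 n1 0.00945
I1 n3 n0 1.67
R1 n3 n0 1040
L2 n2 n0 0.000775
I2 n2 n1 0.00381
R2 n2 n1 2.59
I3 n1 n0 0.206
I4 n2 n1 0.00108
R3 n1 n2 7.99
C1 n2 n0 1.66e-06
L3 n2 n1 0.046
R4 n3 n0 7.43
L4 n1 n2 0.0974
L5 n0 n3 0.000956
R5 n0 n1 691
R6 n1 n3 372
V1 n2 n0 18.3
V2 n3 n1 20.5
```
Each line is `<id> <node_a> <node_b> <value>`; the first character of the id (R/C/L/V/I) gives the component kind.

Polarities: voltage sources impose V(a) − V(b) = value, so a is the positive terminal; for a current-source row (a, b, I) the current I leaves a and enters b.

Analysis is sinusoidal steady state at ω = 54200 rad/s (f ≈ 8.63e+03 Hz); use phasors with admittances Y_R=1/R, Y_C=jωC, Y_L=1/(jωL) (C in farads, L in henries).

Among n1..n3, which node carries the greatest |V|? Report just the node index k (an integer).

Apply KCL at each of the 3 non-ground nodes and solve the resulting linear system.
Node n1: branches {L1, I2, R2, I3, I4, R3, L3, L4, R5, R6, V2} → V_1 = 7.235+0.8156j
Node n2: branches {L2, I2, R2, I4, R3, C1, L3, L4, V1} → V_2 = 18.30+0.000j
Node n3: branches {L1, I1, R1, R4, L5, R6, V2} → V_3 = 27.73+0.8156j
Source currents: i(V1)=-5.662-0.7873j, i(V2)=-5.500+0.4647j

3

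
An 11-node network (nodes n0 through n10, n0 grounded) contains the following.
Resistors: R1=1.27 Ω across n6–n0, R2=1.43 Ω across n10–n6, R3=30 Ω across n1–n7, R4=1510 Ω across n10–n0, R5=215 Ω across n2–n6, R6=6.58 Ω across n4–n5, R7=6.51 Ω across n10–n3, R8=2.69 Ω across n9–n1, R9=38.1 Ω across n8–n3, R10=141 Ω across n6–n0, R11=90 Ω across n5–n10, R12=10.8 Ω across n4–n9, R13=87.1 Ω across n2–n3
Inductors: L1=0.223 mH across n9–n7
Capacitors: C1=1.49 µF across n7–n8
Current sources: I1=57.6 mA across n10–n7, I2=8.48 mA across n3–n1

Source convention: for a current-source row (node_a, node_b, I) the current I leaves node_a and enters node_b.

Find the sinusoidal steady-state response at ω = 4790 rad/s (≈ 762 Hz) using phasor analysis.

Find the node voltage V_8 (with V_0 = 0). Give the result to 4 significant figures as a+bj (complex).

1.076+1.052j V

Element admittances at ω=4790 rad/s:
  Y(R1) = 0.7874+0.000j S between n6,n0
  Y(L1) = 0.000-0.9362j S between n9,n7
  Y(R2) = 0.6993+0.000j S between n10,n6
  Y(R3) = 0.03333+0.000j S between n1,n7
  Y(R4) = 0.0006623+0.000j S between n10,n0
  Y(R5) = 0.004651+0.000j S between n2,n6
  Y(C1) = 0.000+0.007137j S between n7,n8
  Y(R6) = 0.1520+0.000j S between n4,n5
  Y(R7) = 0.1536+0.000j S between n10,n3
  Y(R8) = 0.3717+0.000j S between n9,n1
  Y(R9) = 0.02625+0.000j S between n8,n3
  Y(R10) = 0.007092+0.000j S between n6,n0
  I1: injects 0.0576 A into n7 (from n10)
  Y(R11) = 0.01111+0.000j S between n5,n10
  Y(R12) = 0.09259+0.000j S between n4,n9
  Y(R13) = 0.01148+0.000j S between n2,n3
  I2: injects 0.00848 A into n1 (from n3)
Assemble and solve the 10×10 MNA system:
  V(n1)=4.389-2.540j  V(n2)=0.07644+0.1069j  V(n3)=0.1074+0.1502j  V(n4)=3.927-2.287j  V(n5)=3.660-2.131j  V(n6)=4.231e-07+5.915e-07j  V(n7)=4.393-2.509j  V(n8)=1.076+1.052j  V(n9)=4.366-2.543j  V(n10)=-0.0005075-0.0007096j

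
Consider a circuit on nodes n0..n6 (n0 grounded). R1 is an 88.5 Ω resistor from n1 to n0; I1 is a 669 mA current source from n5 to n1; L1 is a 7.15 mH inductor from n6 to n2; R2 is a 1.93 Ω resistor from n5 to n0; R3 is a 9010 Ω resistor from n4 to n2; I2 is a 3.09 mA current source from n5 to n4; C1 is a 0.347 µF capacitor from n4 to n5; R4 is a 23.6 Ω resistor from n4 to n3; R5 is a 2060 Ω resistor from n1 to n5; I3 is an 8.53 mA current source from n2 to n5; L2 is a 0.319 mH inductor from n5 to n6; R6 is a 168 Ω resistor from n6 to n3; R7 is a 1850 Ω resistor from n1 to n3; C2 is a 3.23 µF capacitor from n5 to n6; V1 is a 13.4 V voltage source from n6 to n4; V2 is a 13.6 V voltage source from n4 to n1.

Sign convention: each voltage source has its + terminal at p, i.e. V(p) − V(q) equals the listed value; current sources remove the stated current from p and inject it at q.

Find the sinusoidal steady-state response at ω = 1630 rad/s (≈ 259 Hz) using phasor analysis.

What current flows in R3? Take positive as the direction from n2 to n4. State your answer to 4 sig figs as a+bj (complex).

MNA unknowns: 6 node voltages V₁..V_6 plus 2 source currents (V1, V2)
R1: Y=0.01130+0.000j on G[1,0]
I1: z[5]−=0.669, z[1]+=0.669
L1: Y=0.000-0.08580j on G[6,2]
R2: Y=0.5181+0.000j on G[5,0]
R3: Y=0.0001110+0.000j on G[4,2]
I2: z[5]−=0.00309, z[4]+=0.00309
C1: Y=0.000+0.0005656j on G[4,5]
R4: Y=0.04237+0.000j on G[4,3]
R5: Y=0.0004854+0.000j on G[1,5]
I3: z[2]−=0.00853, z[5]+=0.00853
L2: Y=0.000-1.923j on G[5,6]
R6: Y=0.005952+0.000j on G[6,3]
R7: Y=0.0005405+0.000j on G[1,3]
C2: Y=0.000+0.005265j on G[5,6]
V1: row V6−V4=13.4, i_V1 at 6,4
V2: row V4−V1=13.6, i_V2 at 4,1
solve → V1=-26.42+0.4978j, V2=0.5752+0.3810j, V3=-11.34+0.4978j, V4=-12.82+0.4978j, V5=0.5763-0.01086j, V6=0.5754+0.4978j
aux → i_V1=-1.056-0.001695j, i_V2=-0.9888+0.005872j

0.001487-1.296e-05j A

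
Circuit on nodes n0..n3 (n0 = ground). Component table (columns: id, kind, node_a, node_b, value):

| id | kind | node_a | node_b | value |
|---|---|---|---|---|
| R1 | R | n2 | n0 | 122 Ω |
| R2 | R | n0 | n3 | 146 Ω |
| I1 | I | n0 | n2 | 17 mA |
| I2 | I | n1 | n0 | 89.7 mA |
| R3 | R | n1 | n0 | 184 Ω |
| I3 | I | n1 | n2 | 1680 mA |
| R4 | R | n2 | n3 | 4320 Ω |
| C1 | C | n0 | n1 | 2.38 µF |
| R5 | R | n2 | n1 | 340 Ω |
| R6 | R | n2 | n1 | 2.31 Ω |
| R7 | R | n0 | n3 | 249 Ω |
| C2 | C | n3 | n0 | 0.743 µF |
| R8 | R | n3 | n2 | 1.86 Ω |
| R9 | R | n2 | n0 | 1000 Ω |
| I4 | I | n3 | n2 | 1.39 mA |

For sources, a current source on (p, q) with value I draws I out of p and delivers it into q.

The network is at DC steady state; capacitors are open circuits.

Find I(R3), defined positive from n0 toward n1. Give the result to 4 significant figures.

MNA unknowns: 3 node voltages V₁..V_3
R1: Y=0.008197 on G[2,0]
R2: Y=0.006849 on G[0,3]
I1: z[0]−=0.017, z[2]+=0.017
I2: z[1]−=0.0897, z[0]+=0.0897
R3: Y=0.005435 on G[1,0]
I3: z[1]−=1.68, z[2]+=1.68
R4: Y=0.0002315 on G[2,3]
C1: Y=0.000 on G[0,1]
R5: Y=0.002941 on G[2,1]
R6: Y=0.4329 on G[2,1]
R7: Y=0.004016 on G[0,3]
C2: Y=0.000 on G[3,0]
R8: Y=0.5376 on G[3,2]
R9: Y=0.001000 on G[2,0]
I4: z[3]−=0.00139, z[2]+=0.00139
solve → V1=-6.003, V2=-2.018, V3=-1.980

0.03263 A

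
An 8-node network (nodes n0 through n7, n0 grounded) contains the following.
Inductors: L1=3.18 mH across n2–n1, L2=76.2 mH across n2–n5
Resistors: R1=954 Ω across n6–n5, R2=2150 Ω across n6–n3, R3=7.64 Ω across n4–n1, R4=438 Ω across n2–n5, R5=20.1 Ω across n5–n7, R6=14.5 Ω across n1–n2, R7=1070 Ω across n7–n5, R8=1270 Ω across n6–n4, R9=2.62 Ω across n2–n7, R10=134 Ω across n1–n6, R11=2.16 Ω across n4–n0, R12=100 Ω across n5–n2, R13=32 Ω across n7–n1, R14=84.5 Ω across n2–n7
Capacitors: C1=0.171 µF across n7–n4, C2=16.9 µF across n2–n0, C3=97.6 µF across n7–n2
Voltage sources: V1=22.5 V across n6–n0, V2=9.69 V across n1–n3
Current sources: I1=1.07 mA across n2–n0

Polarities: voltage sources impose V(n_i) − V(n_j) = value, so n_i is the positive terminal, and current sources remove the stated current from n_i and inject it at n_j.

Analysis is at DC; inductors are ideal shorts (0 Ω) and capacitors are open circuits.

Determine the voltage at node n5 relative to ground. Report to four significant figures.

Apply KCL at each of the 7 non-ground nodes and solve the resulting linear system.
Node n1: branches {L1, R3, R6, R10, R13, V2} → V_1 = 1.885
Node n2: branches {L1, R4, R6, L2, C2, R9, R12, C3, R14, I1} → V_2 = 1.885
Node n3: branches {R2, V2} → V_3 = -7.805
Node n4: branches {R3, C1, R8, R11} → V_4 = 0.4446
Node n5: branches {R1, R4, R5, R7, L2, R12} → V_5 = 1.885
Node n6: branches {R1, R2, R8, R10, V1} → V_6 = 22.50
Node n7: branches {R5, R7, C1, R9, C3, R13, R14} → V_7 = 1.885
Source currents: i(L1)=0.02054, i(L2)=-0.02161, i(V1)=-0.2069, i(V2)=-0.01410

1.885 V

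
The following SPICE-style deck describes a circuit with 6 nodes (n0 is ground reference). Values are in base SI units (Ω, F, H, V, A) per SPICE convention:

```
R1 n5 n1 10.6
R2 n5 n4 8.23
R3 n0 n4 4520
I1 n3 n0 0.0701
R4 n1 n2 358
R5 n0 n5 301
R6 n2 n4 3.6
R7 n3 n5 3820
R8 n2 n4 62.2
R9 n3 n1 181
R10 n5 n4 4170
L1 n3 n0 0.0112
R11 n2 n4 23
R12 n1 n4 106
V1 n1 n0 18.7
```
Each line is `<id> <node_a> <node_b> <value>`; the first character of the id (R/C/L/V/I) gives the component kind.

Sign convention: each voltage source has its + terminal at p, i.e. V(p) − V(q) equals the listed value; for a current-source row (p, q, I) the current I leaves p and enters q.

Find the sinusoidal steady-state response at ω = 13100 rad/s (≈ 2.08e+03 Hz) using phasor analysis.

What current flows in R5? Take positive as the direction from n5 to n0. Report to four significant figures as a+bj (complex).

0.05999+2.577e-05j A

MNA unknowns: 5 node voltages V₁..V_5 plus 1 source current (V1)
R1: Y=0.09434+0.000j on G[5,1]
R2: Y=0.1215+0.000j on G[5,4]
R3: Y=0.0002212+0.000j on G[0,4]
I1: z[3]−=0.0701, z[0]+=0.0701
R4: Y=0.002793+0.000j on G[1,2]
R5: Y=0.003322+0.000j on G[0,5]
R6: Y=0.2778+0.000j on G[2,4]
R7: Y=0.0002618+0.000j on G[3,5]
R8: Y=0.01608+0.000j on G[2,4]
R9: Y=0.005525+0.000j on G[3,1]
R10: Y=0.0002398+0.000j on G[5,4]
L1: Y=0.000-0.006816j on G[3,0]
R11: Y=0.04348+0.000j on G[2,4]
R12: Y=0.009434+0.000j on G[1,4]
V1: row V1−V0=18.7, i_V1 at 1,0
solve → V1=18.70+0.000j, V2=18.09+0.006980j, V3=2.746+3.235j, V4=18.09+0.007037j, V5=18.06+0.007756j
aux → i_V1=-0.1561+0.01869j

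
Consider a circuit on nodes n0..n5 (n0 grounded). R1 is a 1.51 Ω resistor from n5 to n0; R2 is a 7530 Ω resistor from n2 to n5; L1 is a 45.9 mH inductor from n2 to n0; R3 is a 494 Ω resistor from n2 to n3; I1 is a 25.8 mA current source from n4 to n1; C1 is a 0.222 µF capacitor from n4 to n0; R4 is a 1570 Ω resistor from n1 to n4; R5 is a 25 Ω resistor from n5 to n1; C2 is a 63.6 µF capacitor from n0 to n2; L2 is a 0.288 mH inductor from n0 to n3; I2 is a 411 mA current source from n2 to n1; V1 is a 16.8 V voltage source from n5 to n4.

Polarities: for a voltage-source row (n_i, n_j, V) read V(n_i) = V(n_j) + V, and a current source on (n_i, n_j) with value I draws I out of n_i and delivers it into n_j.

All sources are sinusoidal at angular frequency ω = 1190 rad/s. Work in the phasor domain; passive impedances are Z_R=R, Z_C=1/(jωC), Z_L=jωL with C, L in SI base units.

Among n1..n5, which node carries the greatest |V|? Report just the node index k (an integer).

4

Element admittances at ω=1190 rad/s:
  Y(R1) = 0.6623+0.000j S between n5,n0
  Y(R2) = 0.0001328+0.000j S between n2,n5
  Y(L1) = 0.000-0.01831j S between n2,n0
  Y(R3) = 0.002024+0.000j S between n2,n3
  I1: injects 0.0258 A into n1 (from n4)
  Y(C1) = 0.000+0.0002642j S between n4,n0
  Y(R4) = 0.0006369+0.000j S between n1,n4
  Y(R5) = 0.04000+0.000j S between n5,n1
  Y(C2) = 0.000+0.07568j S between n0,n2
  Y(L2) = 0.000-2.918j S between n0,n3
  I2: injects 0.411 A into n1 (from n2)
  V1: constraint V(n5)−V(n4) = 16.8
Assemble and solve the 6×6 MNA system:
  V(n1)=11.11+0.007887j  V(n2)=-0.2689+7.152j  V(n3)=-0.004962-0.0001831j  V(n4)=-16.18+0.007887j  V(n5)=0.6204+0.007887j
  i(V1)=0.008419-0.004274j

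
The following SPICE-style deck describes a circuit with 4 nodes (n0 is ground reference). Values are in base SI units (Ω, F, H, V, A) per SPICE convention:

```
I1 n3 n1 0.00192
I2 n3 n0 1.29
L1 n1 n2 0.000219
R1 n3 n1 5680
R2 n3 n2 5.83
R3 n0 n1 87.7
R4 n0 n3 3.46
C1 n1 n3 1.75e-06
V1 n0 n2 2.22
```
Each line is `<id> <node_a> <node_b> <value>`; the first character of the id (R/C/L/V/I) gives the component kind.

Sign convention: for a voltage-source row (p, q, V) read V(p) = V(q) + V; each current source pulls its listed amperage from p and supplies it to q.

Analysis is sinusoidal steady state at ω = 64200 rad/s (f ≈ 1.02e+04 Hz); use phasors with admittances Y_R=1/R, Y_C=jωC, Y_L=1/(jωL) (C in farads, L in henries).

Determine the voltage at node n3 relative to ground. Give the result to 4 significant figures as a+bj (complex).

-3.209-0.2791j V

Element admittances at ω=64200 rad/s:
  I1: injects 0.00192 A into n1 (from n3)
  I2: injects 1.29 A into n0 (from n3)
  Y(L1) = 0.000-0.07112j S between n1,n2
  Y(R1) = 0.0001761+0.000j S between n3,n1
  Y(R2) = 0.1715+0.000j S between n3,n2
  Y(R3) = 0.01140+0.000j S between n0,n1
  Y(R4) = 0.2890+0.000j S between n0,n3
  Y(C1) = 0.000+0.1123j S between n1,n3
  V1: constraint V(n0)−V(n2) = 2.22
Assemble and solve the 4×4 MNA system:
  V(n1)=-4.350-2.015j  V(n2)=-2.220+0.000j  V(n3)=-3.209-0.2791j
  i(V1)=0.3130-0.1036j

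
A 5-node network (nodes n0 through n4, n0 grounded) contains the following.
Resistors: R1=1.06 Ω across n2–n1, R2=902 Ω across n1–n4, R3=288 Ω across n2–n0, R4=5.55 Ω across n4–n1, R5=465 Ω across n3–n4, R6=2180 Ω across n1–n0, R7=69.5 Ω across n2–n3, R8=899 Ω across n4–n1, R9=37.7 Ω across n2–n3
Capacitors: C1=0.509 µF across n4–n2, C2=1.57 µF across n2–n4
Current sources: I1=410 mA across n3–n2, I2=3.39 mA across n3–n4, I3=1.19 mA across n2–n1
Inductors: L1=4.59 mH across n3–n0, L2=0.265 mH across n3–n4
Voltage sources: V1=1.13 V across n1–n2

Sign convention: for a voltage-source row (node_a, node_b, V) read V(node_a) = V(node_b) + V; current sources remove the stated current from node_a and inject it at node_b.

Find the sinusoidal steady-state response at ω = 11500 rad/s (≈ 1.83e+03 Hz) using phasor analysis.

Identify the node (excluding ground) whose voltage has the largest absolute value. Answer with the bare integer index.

MNA unknowns: 4 node voltages V₁..V_4 plus 1 source current (V1)
R1: Y=0.9434+0.000j on G[2,1]
C1: Y=0.000+0.005854j on G[4,2]
I1: z[3]−=0.41, z[2]+=0.41
R2: Y=0.001109+0.000j on G[1,4]
R3: Y=0.003472+0.000j on G[2,0]
I2: z[3]−=0.00339, z[4]+=0.00339
R4: Y=0.1802+0.000j on G[4,1]
C2: Y=0.000+0.01806j on G[2,4]
R5: Y=0.002151+0.000j on G[3,4]
I3: z[2]−=0.00119, z[1]+=0.00119
L1: Y=0.000-0.01894j on G[3,0]
R6: Y=0.0004587+0.000j on G[1,0]
R7: Y=0.01439+0.000j on G[2,3]
R8: Y=0.001112+0.000j on G[4,1]
R9: Y=0.02653+0.000j on G[2,3]
L2: Y=0.000-0.3281j on G[3,4]
V1: row V1−V2=1.13, i_V1 at 1,2
solve → V1=2.202+0.5698j, V2=1.072+0.5698j, V3=0.1182-0.2499j, V4=0.2346+0.8758j
aux → i_V1=-1.425+0.05554j

1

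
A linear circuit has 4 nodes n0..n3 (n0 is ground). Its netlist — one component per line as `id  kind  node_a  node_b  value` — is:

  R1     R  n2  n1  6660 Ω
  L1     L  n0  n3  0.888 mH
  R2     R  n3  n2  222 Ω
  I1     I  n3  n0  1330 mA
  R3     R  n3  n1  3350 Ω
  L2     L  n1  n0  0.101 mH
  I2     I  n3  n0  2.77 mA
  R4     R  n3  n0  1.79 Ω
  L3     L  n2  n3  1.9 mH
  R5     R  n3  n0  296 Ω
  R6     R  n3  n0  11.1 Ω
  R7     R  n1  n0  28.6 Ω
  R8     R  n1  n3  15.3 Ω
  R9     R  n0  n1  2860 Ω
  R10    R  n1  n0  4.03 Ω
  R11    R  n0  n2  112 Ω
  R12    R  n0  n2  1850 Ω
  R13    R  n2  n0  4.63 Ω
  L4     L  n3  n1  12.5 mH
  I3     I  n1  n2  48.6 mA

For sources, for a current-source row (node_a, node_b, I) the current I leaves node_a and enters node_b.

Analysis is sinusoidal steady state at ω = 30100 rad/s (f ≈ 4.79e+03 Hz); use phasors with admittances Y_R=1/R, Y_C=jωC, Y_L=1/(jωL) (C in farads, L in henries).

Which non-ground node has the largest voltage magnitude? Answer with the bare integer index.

MNA unknowns: 3 node voltages V₁..V_3
R1: Y=0.0001502+0.000j on G[2,1]
L1: Y=0.000-0.03741j on G[0,3]
R2: Y=0.004505+0.000j on G[3,2]
I1: z[3]−=1.33, z[0]+=1.33
R3: Y=0.0002985+0.000j on G[3,1]
L2: Y=0.000-0.3289j on G[1,0]
I2: z[3]−=0.00277, z[0]+=0.00277
R4: Y=0.5587+0.000j on G[3,0]
L3: Y=0.000-0.01749j on G[2,3]
R5: Y=0.003378+0.000j on G[3,0]
R6: Y=0.09009+0.000j on G[3,0]
R7: Y=0.03497+0.000j on G[1,0]
R8: Y=0.06536+0.000j on G[1,3]
R9: Y=0.0003497+0.000j on G[0,1]
R10: Y=0.2481+0.000j on G[1,0]
R11: Y=0.008929+0.000j on G[0,2]
R12: Y=0.0005405+0.000j on G[0,2]
R13: Y=0.2160+0.000j on G[2,0]
L4: Y=0.000-0.002658j on G[3,1]
I3: z[1]−=0.0486, z[2]+=0.0486
solve → V1=-0.2477-0.2534j, V2=0.1504+0.1485j, V3=-1.850-0.1723j

3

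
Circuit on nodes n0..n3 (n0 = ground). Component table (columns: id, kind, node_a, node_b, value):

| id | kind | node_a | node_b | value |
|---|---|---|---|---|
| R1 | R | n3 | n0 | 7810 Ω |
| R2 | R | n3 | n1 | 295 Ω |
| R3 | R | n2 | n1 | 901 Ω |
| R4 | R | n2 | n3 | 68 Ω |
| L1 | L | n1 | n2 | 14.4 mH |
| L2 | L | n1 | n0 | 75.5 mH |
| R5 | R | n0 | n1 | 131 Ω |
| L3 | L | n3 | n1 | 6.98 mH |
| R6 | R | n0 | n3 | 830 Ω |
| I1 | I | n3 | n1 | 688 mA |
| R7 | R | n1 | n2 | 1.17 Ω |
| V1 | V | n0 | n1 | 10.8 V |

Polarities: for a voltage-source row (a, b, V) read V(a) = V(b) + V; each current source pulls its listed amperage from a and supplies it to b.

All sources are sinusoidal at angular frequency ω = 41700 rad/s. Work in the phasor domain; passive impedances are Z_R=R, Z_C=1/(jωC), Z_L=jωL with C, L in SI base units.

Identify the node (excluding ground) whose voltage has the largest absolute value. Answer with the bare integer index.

MNA unknowns: 3 node voltages V₁..V_3 plus 1 source current (V1)
R1: Y=0.0001280+0.000j on G[3,0]
R2: Y=0.003390+0.000j on G[3,1]
R3: Y=0.001110+0.000j on G[2,1]
R4: Y=0.01471+0.000j on G[2,3]
L1: Y=0.000-0.001665j on G[1,2]
L2: Y=0.000-0.0003176j on G[1,0]
R5: Y=0.007634+0.000j on G[0,1]
L3: Y=0.000-0.003436j on G[3,1]
R6: Y=0.001205+0.000j on G[0,3]
I1: z[3]−=0.688, z[1]+=0.688
R7: Y=0.8547+0.000j on G[1,2]
V1: row V0−V1=10.8, i_V1 at 0,1
solve → V1=-10.80+0.000j, V2=-11.37-0.1041j, V3=-44.83-6.096j
aux → i_V1=-0.1422-0.004695j

3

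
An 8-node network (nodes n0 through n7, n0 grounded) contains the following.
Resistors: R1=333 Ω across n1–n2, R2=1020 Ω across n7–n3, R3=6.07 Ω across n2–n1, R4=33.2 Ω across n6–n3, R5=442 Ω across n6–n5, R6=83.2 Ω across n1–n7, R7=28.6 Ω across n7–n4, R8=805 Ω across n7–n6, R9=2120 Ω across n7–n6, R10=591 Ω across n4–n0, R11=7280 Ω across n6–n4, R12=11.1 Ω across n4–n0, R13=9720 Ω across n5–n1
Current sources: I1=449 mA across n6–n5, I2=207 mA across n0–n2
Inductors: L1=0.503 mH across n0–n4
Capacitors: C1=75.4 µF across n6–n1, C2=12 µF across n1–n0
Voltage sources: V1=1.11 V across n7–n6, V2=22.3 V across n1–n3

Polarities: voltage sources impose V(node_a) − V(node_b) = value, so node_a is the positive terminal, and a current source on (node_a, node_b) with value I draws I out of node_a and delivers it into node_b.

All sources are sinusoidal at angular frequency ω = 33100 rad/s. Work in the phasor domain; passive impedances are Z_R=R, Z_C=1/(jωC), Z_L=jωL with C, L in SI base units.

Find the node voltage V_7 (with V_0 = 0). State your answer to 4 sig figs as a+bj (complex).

MNA unknowns: 7 node voltages V₁..V_7 plus 2 source currents (V1, V2)
R1: Y=0.003003+0.000j on G[1,2]
R2: Y=0.0009804+0.000j on G[7,3]
R3: Y=0.1647+0.000j on G[2,1]
R4: Y=0.03012+0.000j on G[6,3]
I1: z[6]−=0.449, z[5]+=0.449
I2: z[0]−=0.207, z[2]+=0.207
R5: Y=0.002262+0.000j on G[6,5]
R6: Y=0.01202+0.000j on G[1,7]
L1: Y=0.000-0.06006j on G[0,4]
R7: Y=0.03497+0.000j on G[7,4]
C1: Y=0.000+2.496j on G[6,1]
R8: Y=0.001242+0.000j on G[7,6]
R9: Y=0.0004717+0.000j on G[7,6]
R10: Y=0.001692+0.000j on G[4,0]
R11: Y=0.0001374+0.000j on G[6,4]
R12: Y=0.09009+0.000j on G[4,0]
C2: Y=0.000+0.3972j on G[1,0]
R13: Y=0.0001029+0.000j on G[5,1]
V1: row V7−V6=1.11, i_V1 at 7,6
V2: row V1−V3=22.3, i_V2 at 1,3
solve → V1=0.02035-0.4456j, V2=1.254-0.4456j, V3=-22.28-0.4456j, V4=0.2692+0.08813j, V5=189.8-0.1553j, V6=0.01833-0.1421j, V7=1.128-0.1421j
aux → i_V1=-0.06821+0.004105j, i_V2=-0.6946-0.009439j

1.128-0.1421j V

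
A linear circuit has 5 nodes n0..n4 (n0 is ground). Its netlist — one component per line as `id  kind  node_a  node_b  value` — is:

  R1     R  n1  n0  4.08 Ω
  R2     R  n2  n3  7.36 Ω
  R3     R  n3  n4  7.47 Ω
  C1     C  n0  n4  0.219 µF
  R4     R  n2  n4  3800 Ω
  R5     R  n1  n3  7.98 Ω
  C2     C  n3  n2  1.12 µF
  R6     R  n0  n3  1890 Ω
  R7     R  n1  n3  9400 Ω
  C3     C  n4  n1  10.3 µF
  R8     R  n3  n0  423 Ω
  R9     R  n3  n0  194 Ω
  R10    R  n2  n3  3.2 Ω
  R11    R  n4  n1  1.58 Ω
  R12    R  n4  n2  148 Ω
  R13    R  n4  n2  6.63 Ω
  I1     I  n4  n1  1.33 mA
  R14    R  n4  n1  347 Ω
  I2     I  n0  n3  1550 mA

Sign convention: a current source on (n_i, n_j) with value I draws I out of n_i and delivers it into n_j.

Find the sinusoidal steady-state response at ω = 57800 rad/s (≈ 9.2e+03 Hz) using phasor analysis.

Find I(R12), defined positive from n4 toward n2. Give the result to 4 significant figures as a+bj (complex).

Apply KCL at each of the 4 non-ground nodes and solve the resulting linear system.
Node n1: branches {R1, R5, R7, C3, R11, I1, R14} → V_1 = 5.931-0.3178j
Node n2: branches {R2, R4, C2, R10, R12, R13} → V_2 = 9.380-0.7771j
Node n3: branches {R2, R3, R5, C2, R6, R7, R8, R9, R10, I2} → V_3 = 10.33-0.8221j
Node n4: branches {R3, C1, R4, C3, R11, R12, R13, I1, R14} → V_4 = 6.675-1.037j

-0.01828-0.001758j A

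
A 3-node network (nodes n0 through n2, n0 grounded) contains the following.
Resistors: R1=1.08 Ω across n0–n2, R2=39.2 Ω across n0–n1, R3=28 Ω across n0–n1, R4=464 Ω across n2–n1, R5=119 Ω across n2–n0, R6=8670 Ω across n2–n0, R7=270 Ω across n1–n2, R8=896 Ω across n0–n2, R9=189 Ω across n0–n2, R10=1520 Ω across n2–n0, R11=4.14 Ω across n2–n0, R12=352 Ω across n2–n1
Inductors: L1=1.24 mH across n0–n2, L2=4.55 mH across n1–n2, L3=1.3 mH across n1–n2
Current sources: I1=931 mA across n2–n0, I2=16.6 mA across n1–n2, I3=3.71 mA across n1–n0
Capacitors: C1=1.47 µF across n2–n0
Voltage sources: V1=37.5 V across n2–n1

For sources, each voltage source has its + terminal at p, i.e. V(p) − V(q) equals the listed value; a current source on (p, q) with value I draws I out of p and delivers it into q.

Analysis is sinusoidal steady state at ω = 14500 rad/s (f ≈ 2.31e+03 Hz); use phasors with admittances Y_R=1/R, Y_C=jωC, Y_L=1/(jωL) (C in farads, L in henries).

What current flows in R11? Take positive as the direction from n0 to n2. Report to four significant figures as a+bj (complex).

Apply KCL at each of the 2 non-ground nodes and solve the resulting linear system.
Node n1: branches {R2, R3, R4, L2, R7, I2, L3, R12, I3, V1} → V_1 = -36.41+0.03014j
Node n2: branches {R1, R4, L1, R5, L2, R6, R7, R8, I1, R9, I2, R10, L3, R11, R12, C1, V1} → V_2 = 1.093+0.03014j
Source currents: i(V1)=-2.535+2.560j

-0.2640-0.007279j A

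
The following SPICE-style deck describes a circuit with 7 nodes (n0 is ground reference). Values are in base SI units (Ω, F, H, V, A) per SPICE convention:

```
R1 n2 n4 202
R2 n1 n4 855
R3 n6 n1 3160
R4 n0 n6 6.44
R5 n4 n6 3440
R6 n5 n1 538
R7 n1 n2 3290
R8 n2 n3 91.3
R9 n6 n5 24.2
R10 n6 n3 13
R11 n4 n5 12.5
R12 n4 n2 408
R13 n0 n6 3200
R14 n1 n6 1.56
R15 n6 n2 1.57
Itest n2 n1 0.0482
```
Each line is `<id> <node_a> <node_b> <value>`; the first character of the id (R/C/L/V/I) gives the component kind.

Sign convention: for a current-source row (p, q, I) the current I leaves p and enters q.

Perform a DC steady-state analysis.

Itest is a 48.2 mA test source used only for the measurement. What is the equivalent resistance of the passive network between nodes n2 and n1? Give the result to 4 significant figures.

Apply KCL at each of the 6 non-ground nodes and solve the resulting linear system.
Node n1: branches {R2, R3, R6, R7, R14, Itest} → V_1 = 0.07470
Node n2: branches {R1, R7, R8, R12, R15, Itest} → V_2 = -0.07375
Node n3: branches {R8, R10} → V_3 = -0.009192
Node n4: branches {R1, R2, R5, R11, R12} → V_4 = -0.009980
Node n5: branches {R6, R9, R11} → V_5 = -0.005355
Node n6: branches {R3, R4, R5, R9, R10, R13, R14, R15} → V_6 = 0.000

R_eq = 3.080 Ω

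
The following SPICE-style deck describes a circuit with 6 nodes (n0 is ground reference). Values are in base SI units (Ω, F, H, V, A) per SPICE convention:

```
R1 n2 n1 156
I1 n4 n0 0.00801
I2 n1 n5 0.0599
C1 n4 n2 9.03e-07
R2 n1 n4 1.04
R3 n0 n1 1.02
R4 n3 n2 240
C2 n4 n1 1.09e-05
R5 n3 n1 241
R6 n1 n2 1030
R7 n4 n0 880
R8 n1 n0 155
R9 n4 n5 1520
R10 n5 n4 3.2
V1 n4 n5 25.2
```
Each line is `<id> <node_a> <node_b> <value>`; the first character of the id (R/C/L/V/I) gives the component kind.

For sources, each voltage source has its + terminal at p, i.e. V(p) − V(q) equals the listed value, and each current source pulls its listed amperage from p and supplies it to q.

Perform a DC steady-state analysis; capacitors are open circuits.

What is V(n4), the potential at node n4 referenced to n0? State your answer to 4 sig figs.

Apply KCL at each of the 5 non-ground nodes and solve the resulting linear system.
Node n1: branches {R1, I2, R2, R3, C2, R5, R6, R8} → V_1 = -0.008169
Node n2: branches {R1, C1, R4, R6} → V_2 = -0.008169
Node n3: branches {R4, R5} → V_3 = -0.008169
Node n4: branches {I1, C1, R2, C2, R7, R9, R10, V1} → V_4 = 0.04574
Node n5: branches {I2, R9, R10, V1} → V_5 = -25.15
Source currents: i(V1)=-7.951

0.04574 V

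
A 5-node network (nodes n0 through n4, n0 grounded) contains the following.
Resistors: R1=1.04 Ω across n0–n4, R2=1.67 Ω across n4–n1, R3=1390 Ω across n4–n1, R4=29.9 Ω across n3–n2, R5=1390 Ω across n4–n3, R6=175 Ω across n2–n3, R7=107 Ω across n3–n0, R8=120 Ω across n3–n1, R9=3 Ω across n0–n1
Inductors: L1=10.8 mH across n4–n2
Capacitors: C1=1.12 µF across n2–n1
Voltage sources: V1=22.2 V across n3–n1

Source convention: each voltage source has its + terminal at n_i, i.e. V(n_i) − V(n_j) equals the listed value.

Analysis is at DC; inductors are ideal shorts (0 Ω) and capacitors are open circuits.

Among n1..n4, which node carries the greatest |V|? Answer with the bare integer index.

Apply KCL at each of the 4 non-ground nodes and solve the resulting linear system.
Node n1: branches {R2, R3, R8, R9, C1, V1} → V_1 = -1.017
Node n2: branches {L1, R4, R6, C1} → V_2 = 0.1467
Node n3: branches {R4, R5, R6, R7, R8, V1} → V_3 = 21.18
Node n4: branches {R1, R2, R3, L1, R5} → V_4 = 0.1467
Source currents: i(L1)=-0.8238, i(V1)=-1.222

3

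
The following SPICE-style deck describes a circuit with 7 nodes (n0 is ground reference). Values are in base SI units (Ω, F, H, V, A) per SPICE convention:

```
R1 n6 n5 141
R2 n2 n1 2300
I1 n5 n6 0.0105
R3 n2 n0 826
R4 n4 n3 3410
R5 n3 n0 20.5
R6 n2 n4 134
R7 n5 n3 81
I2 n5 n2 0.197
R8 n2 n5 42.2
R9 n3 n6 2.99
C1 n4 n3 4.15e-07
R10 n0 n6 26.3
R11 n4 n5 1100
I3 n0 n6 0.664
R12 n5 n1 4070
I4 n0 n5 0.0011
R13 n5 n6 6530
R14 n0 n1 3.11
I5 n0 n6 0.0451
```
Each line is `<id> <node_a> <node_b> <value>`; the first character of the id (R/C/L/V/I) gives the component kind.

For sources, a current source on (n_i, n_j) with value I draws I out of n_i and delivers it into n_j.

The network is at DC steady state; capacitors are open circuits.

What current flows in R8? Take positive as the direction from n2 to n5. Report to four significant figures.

0.1683 A

MNA unknowns: 6 node voltages V₁..V_6
R1: Y=0.007092 on G[6,5]
R2: Y=0.0004348 on G[2,1]
I1: z[5]−=0.0105, z[6]+=0.0105
R3: Y=0.001211 on G[2,0]
R4: Y=0.0002933 on G[4,3]
R5: Y=0.04878 on G[3,0]
R6: Y=0.007463 on G[2,4]
R7: Y=0.01235 on G[5,3]
I2: z[5]−=0.197, z[2]+=0.197
R8: Y=0.02370 on G[2,5]
R9: Y=0.3344 on G[3,6]
C1: Y=0.000 on G[4,3]
R10: Y=0.03802 on G[0,6]
R11: Y=0.0009091 on G[4,5]
I3: z[0]−=0.664, z[6]+=0.664
R12: Y=0.0002457 on G[5,1]
I4: z[0]−=0.0011, z[5]+=0.0011
R13: Y=0.0001531 on G[5,6]
R14: Y=0.3215 on G[0,1]
I5: z[0]−=0.0451, z[6]+=0.0451
solve → V1=0.02247, V2=13.20, V3=7.421, V4=12.26, V5=6.101, V6=8.548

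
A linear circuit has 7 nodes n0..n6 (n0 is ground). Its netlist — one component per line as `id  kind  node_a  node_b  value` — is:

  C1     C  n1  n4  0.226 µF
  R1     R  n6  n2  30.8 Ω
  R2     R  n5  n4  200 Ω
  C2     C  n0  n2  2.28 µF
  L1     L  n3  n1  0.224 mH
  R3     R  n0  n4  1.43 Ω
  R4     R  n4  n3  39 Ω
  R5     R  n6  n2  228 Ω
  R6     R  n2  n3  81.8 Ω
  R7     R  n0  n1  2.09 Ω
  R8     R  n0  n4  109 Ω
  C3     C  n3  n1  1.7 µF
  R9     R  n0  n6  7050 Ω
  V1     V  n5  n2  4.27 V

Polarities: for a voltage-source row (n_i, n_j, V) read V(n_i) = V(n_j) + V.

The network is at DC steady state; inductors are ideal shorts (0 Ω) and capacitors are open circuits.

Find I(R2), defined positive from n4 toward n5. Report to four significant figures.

-0.01503 A

Apply KCL at each of the 6 non-ground nodes and solve the resulting linear system.
Node n1: branches {C1, L1, R7, C3} → V_1 = -0.02848
Node n2: branches {R1, C2, R5, R6, V1} → V_2 = -1.244
Node n3: branches {L1, R4, R6, C3} → V_3 = -0.02848
Node n4: branches {C1, R2, R3, R4, R8} → V_4 = 0.01948
Node n5: branches {R2, V1} → V_5 = 3.026
Node n6: branches {R1, R5, R9} → V_6 = -1.239
Source currents: i(L1)=-0.01363, i(V1)=-0.01503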